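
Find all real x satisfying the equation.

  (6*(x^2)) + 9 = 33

Step 1. [(6*(x^2)) + 9 = 33] subtract 9: x sits inside (… + 9), so sub: 6*(x^2) = 24.
Step 2. [6*(x^2) = 24] divide by the outer 6 ⇒ div: x^2 = 4.
Step 3. [x^2 = 4] √ both sides: 4 ≥ 0 gives two branches, so sqrt: x = 2 or -2.

Answer: x ∈ {-2, 2}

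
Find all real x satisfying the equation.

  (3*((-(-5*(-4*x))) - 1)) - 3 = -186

Step 1. [(3*((-(-5*(-4*x))) - 1)) - 3 = -186] 3 | LHS and 3 | -186: pull 3 out, so factor: ((-(-5*(-4*x))) - 1) - 1 = -62.
Step 2. [((-(-5*(-4*x))) - 1) - 1 = -62] add 1: x sits inside (… - 1), so sub: (-(-5*(-4*x))) - 1 = -61.
Step 3. [(-(-5*(-4*x))) - 1 = -61] 1 comes off first (add 1), so sub: -(-5*(-4*x)) = -60.
Step 4. [-(-5*(-4*x)) = -60] LHS negated; negate both sides ⇒ neg: -5*(-4*x) = 60.
Step 5. [-5*(-4*x) = 60] -5 out front; divide by -5, so div: -4*x = -12.
Step 6. [-4*x = -12] leading coefficient -4: divide by -4, so div: x = 3.

Answer: x ∈ {3}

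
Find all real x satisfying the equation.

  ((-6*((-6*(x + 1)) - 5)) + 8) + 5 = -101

Step 1. [((-6*((-6*(x + 1)) - 5)) + 8) + 5 = -101] +5 is outermost — subtract 5 both sides. So sub: (-6*((-6*(x + 1)) - 5)) + 8 = -106.
Step 2. [(-6*((-6*(x + 1)) - 5)) + 8 = -106] 8 comes off first (subtract 8) ⇒ sub: -6*((-6*(x + 1)) - 5) = -114.
Step 3. [-6*((-6*(x + 1)) - 5) = -114] -6·(inner) — divide through by -6. So div: (-6*(x + 1)) - 5 = 19.
Step 4. [(-6*(x + 1)) - 5 = 19] the outer -5 inverts by adding 5 ⇒ sub: -6*(x + 1) = 24.
Step 5. [-6*(x + 1) = 24] leading coefficient -6: divide by -6 ⇒ div: x + 1 = -4.
Step 6. [x + 1 = -4] peel the +1: subtract 1 from each side, so sub: x = -5.

Answer: x ∈ {-5}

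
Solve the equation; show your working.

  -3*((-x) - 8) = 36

Step 1. [-3*((-x) - 8) = 36] -3 out front; divide by -3. So div: (-x) - 8 = -12.
Step 2. [(-x) - 8 = -12] peel the -8: add 8 from each side ⇒ sub: -x = -4.
Step 3. [-x = -4] flip signs both sides. So neg: x = 4.

Answer: x ∈ {4}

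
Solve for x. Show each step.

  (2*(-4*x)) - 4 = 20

Step 1. [(2*(-4*x)) - 4 = 20] 2 | LHS and 2 | 20: pull 2 out. So factor: (-4*x) - 2 = 10.
Step 2. [(-4*x) - 2 = 10] 2 comes off first (add 2), so sub: -4*x = 12.
Step 3. [-4*x = 12] -4 out front; divide by -4. So div: x = -3.

Answer: x ∈ {-3}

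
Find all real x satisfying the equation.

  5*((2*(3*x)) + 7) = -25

Step 1. [5*((2*(3*x)) + 7) = -25] LHS = 5·(…); ÷5 both sides ⇒ div: (2*(3*x)) + 7 = -5.
Step 2. [(2*(3*x)) + 7 = -5] peel the +7: subtract 7 from each side, so sub: 2*(3*x) = -12.
Step 3. [2*(3*x) = -12] divide by the outer 2 ⇒ div: 3*x = -6.
Step 4. [3*x = -6] leading coefficient 3: divide by 3, so div: x = -2.

Answer: x ∈ {-2}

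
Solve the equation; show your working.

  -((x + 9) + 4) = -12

Step 1. [-((x + 9) + 4) = -12] flip signs both sides. So neg: (x + 9) + 4 = 12.
Step 2. [(x + 9) + 4 = 12] the outer +4 inverts by subtracting 4, so sub: x + 9 = 8.
Step 3. [x + 9 = 8] the outer +9 inverts by subtracting 9, so sub: x = -1.

Answer: x ∈ {-1}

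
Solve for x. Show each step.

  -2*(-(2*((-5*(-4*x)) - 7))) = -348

Step 1. [-2*(-(2*((-5*(-4*x)) - 7))) = -348] divide by the outer -2 ⇒ div: -(2*((-5*(-4*x)) - 7)) = 174.
Step 2. [-(2*((-5*(-4*x)) - 7)) = 174] flip signs both sides. So neg: 2*((-5*(-4*x)) - 7) = -174.
Step 3. [2*((-5*(-4*x)) - 7) = -174] 2 out front; divide by 2. So div: (-5*(-4*x)) - 7 = -87.
Step 4. [(-5*(-4*x)) - 7 = -87] peel the -7: add 7 from each side, so sub: -5*(-4*x) = -80.
Step 5. [-5*(-4*x) = -80] divide by the outer -5. So div: -4*x = 16.
Step 6. [-4*x = 16] leading coefficient -4: divide by -4. So div: x = -4.

Answer: x ∈ {-4}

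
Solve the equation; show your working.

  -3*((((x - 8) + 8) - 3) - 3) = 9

Step 1. [-3*((((x - 8) + 8) - 3) - 3) = 9] LHS = -3·(…); ÷-3 both sides, so div: (((x - 8) + 8) - 3) - 3 = -3.
Step 2. [(((x - 8) + 8) - 3) - 3 = -3] -3 is outermost — add 3 both sides. So sub: ((x - 8) + 8) - 3 = 0.
Step 3. [((x - 8) + 8) - 3 = 0] add 3: x sits inside (… - 3). So sub: (x - 8) + 8 = 3.
Step 4. [(x - 8) + 8 = 3] subtract 8: x sits inside (… + 8) ⇒ sub: x - 8 = -5.
Step 5. [x - 8 = -5] 8 comes off first (add 8), so sub: x = 3.

Answer: x ∈ {3}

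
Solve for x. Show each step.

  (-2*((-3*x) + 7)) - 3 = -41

Step 1. [(-2*((-3*x) + 7)) - 3 = -41] 3 comes off first (add 3). So sub: -2*((-3*x) + 7) = -38.
Step 2. [-2*((-3*x) + 7) = -38] LHS = -2·(…); ÷-2 both sides. So div: (-3*x) + 7 = 19.
Step 3. [(-3*x) + 7 = 19] 7 comes off first (subtract 7). So sub: -3*x = 12.
Step 4. [-3*x = 12] divide by the outer -3, so div: x = -4.

Answer: x ∈ {-4}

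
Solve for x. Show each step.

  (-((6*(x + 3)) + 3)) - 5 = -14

Step 1. [(-((6*(x + 3)) + 3)) - 5 = -14] add 5: x sits inside (… - 5), so sub: -((6*(x + 3)) + 3) = -9.
Step 2. [-((6*(x + 3)) + 3) = -9] LHS negated; negate both sides ⇒ neg: (6*(x + 3)) + 3 = 9.
Step 3. [(6*(x + 3)) + 3 = 9] peel the +3: subtract 3 from each side, so sub: 6*(x + 3) = 6.
Step 4. [6*(x + 3) = 6] divide by the outer 6. So div: x + 3 = 1.
Step 5. [x + 3 = 1] subtract 3: x sits inside (… + 3) ⇒ sub: x = -2.

Answer: x ∈ {-2}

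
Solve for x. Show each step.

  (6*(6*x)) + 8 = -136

Step 1. [(6*(6*x)) + 8 = -136] 8 comes off first (subtract 8) ⇒ sub: 6*(6*x) = -144.
Step 2. [6*(6*x) = -144] divide by the outer 6 ⇒ div: 6*x = -24.
Step 3. [6*x = -24] divide by the outer 6. So div: x = -4.

Answer: x ∈ {-4}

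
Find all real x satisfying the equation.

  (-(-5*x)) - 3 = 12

Step 1. [(-(-5*x)) - 3 = 12] the outer -3 inverts by adding 3 ⇒ sub: -(-5*x) = 15.
Step 2. [-(-5*x) = 15] LHS negated; negate both sides. So neg: -5*x = -15.
Step 3. [-5*x = -15] LHS = -5·(…); ÷-5 both sides, so div: x = 3.

Answer: x ∈ {3}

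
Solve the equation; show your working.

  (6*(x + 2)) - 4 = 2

Step 1. [(6*(x + 2)) - 4 = 2] peel the -4: add 4 from each side ⇒ sub: 6*(x + 2) = 6.
Step 2. [6*(x + 2) = 6] leading coefficient 6: divide by 6. So div: x + 2 = 1.
Step 3. [x + 2 = 1] +2 is outermost — subtract 2 both sides, so sub: x = -1.

Answer: x ∈ {-1}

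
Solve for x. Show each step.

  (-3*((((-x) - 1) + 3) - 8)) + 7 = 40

Step 1. [(-3*((((-x) - 1) + 3) - 8)) + 7 = 40] peel the +7: subtract 7 from each side, so sub: -3*((((-x) - 1) + 3) - 8) = 33.
Step 2. [-3*((((-x) - 1) + 3) - 8) = 33] divide by the outer -3, so div: (((-x) - 1) + 3) - 8 = -11.
Step 3. [(((-x) - 1) + 3) - 8 = -11] 8 comes off first (add 8) ⇒ sub: ((-x) - 1) + 3 = -3.
Step 4. [((-x) - 1) + 3 = -3] subtract 3: x sits inside (… + 3). So sub: (-x) - 1 = -6.
Step 5. [(-x) - 1 = -6] 1 comes off first (add 1). So sub: -x = -5.
Step 6. [-x = -5] LHS negated; negate both sides, so neg: x = 5.

Answer: x ∈ {5}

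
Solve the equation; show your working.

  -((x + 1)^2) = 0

Step 1. [-((x + 1)^2) = 0] flip signs both sides ⇒ neg: (x + 1)^2 = 0.
Step 2. [(x + 1)^2 = 0] √ both sides: 0 ≥ 0 gives two branches, so sqrt: x + 1 = 0.
Step 3. [x + 1 = 0] peel the +1: subtract 1 from each side, so sub: x = -1.

Answer: x ∈ {-1}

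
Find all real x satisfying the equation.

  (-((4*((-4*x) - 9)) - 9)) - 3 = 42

Step 1. [(-((4*((-4*x) - 9)) - 9)) - 3 = 42] add 3: x sits inside (… - 3). So sub: -((4*((-4*x) - 9)) - 9) = 45.
Step 2. [-((4*((-4*x) - 9)) - 9) = 45] flip signs both sides, so neg: (4*((-4*x) - 9)) - 9 = -45.
Step 3. [(4*((-4*x) - 9)) - 9 = -45] add 9: x sits inside (… - 9). So sub: 4*((-4*x) - 9) = -36.
Step 4. [4*((-4*x) - 9) = -36] LHS = 4·(…); ÷4 both sides, so div: (-4*x) - 9 = -9.
Step 5. [(-4*x) - 9 = -9] 9 comes off first (add 9) ⇒ sub: -4*x = 0.
Step 6. [-4*x = 0] -4 out front; divide by -4. So div: x = 0.

Answer: x ∈ {0}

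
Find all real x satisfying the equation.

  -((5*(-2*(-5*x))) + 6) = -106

Step 1. [-((5*(-2*(-5*x))) + 6) = -106] flip signs both sides, so neg: (5*(-2*(-5*x))) + 6 = 106.
Step 2. [(5*(-2*(-5*x))) + 6 = 106] subtract 6: x sits inside (… + 6), so sub: 5*(-2*(-5*x)) = 100.
Step 3. [5*(-2*(-5*x)) = 100] leading coefficient 5: divide by 5 ⇒ div: -2*(-5*x) = 20.
Step 4. [-2*(-5*x) = 20] -2·(inner) — divide through by -2 ⇒ div: -5*x = -10.
Step 5. [-5*x = -10] -5 out front; divide by -5, so div: x = 2.

Answer: x ∈ {2}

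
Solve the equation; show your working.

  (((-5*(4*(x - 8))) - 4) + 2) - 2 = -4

Step 1. [(((-5*(4*(x - 8))) - 4) + 2) - 2 = -4] the outer -2 inverts by adding 2, so sub: ((-5*(4*(x - 8))) - 4) + 2 = -2.
Step 2. [((-5*(4*(x - 8))) - 4) + 2 = -2] 2 comes off first (subtract 2). So sub: (-5*(4*(x - 8))) - 4 = -4.
Step 3. [(-5*(4*(x - 8))) - 4 = -4] 4 comes off first (add 4) ⇒ sub: -5*(4*(x - 8)) = 0.
Step 4. [-5*(4*(x - 8)) = 0] LHS = -5·(…); ÷-5 both sides, so div: 4*(x - 8) = 0.
Step 5. [4*(x - 8) = 0] 4·(inner) — divide through by 4. So div: x - 8 = 0.
Step 6. [x - 8 = 0] 8 comes off first (add 8), so sub: x = 8.

Answer: x ∈ {8}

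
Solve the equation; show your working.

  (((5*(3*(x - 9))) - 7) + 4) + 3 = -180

Step 1. [(((5*(3*(x - 9))) - 7) + 4) + 3 = -180] the outer +3 inverts by subtracting 3. So sub: ((5*(3*(x - 9))) - 7) + 4 = -183.
Step 2. [((5*(3*(x - 9))) - 7) + 4 = -183] 4 comes off first (subtract 4). So sub: (5*(3*(x - 9))) - 7 = -187.
Step 3. [(5*(3*(x - 9))) - 7 = -187] peel the -7: add 7 from each side ⇒ sub: 5*(3*(x - 9)) = -180.
Step 4. [5*(3*(x - 9)) = -180] leading coefficient 5: divide by 5, so div: 3*(x - 9) = -36.
Step 5. [3*(x - 9) = -36] leading coefficient 3: divide by 3, so div: x - 9 = -12.
Step 6. [x - 9 = -12] peel the -9: add 9 from each side ⇒ sub: x = -3.

Answer: x ∈ {-3}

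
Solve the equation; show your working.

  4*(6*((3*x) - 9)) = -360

Step 1. [4*(6*((3*x) - 9)) = -360] divide by the outer 4 ⇒ div: 6*((3*x) - 9) = -90.
Step 2. [6*((3*x) - 9) = -90] LHS = 6·(…); ÷6 both sides ⇒ div: (3*x) - 9 = -15.
Step 3. [(3*x) - 9 = -15] add 9: x sits inside (… - 9) ⇒ sub: 3*x = -6.
Step 4. [3*x = -6] leading coefficient 3: divide by 3. So div: x = -2.

Answer: x ∈ {-2}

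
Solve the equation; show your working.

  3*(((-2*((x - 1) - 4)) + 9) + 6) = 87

Step 1. [3*(((-2*((x - 1) - 4)) + 9) + 6) = 87] 3·(inner) — divide through by 3, so div: ((-2*((x - 1) - 4)) + 9) + 6 = 29.
Step 2. [((-2*((x - 1) - 4)) + 9) + 6 = 29] +6 is outermost — subtract 6 both sides, so sub: (-2*((x - 1) - 4)) + 9 = 23.
Step 3. [(-2*((x - 1) - 4)) + 9 = 23] peel the +9: subtract 9 from each side ⇒ sub: -2*((x - 1) - 4) = 14.
Step 4. [-2*((x - 1) - 4) = 14] leading coefficient -2: divide by -2. So div: (x - 1) - 4 = -7.
Step 5. [(x - 1) - 4 = -7] add 4: x sits inside (… - 4), so sub: x - 1 = -3.
Step 6. [x - 1 = -3] -1 is outermost — add 1 both sides. So sub: x = -2.

Answer: x ∈ {-2}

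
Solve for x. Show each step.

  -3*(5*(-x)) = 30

Step 1. [-3*(5*(-x)) = 30] divide by the outer -3 ⇒ div: 5*(-x) = -10.
Step 2. [5*(-x) = -10] LHS = 5·(…); ÷5 both sides. So div: -x = -2.
Step 3. [-x = -2] flip signs both sides. So neg: x = 2.

Answer: x ∈ {2}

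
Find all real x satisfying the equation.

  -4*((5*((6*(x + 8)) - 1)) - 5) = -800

Step 1. [-4*((5*((6*(x + 8)) - 1)) - 5) = -800] LHS = -4·(…); ÷-4 both sides ⇒ div: (5*((6*(x + 8)) - 1)) - 5 = 200.
Step 2. [(5*((6*(x + 8)) - 1)) - 5 = 200] add 5: x sits inside (… - 5) ⇒ sub: 5*((6*(x + 8)) - 1) = 205.
Step 3. [5*((6*(x + 8)) - 1) = 205] divide by the outer 5 ⇒ div: (6*(x + 8)) - 1 = 41.
Step 4. [(6*(x + 8)) - 1 = 41] 1 comes off first (add 1) ⇒ sub: 6*(x + 8) = 42.
Step 5. [6*(x + 8) = 42] divide by the outer 6. So div: x + 8 = 7.
Step 6. [x + 8 = 7] subtract 8: x sits inside (… + 8), so sub: x = -1.

Answer: x ∈ {-1}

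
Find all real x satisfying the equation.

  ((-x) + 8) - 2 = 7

Step 1. [((-x) + 8) - 2 = 7] peel the -2: add 2 from each side ⇒ sub: (-x) + 8 = 9.
Step 2. [(-x) + 8 = 9] subtract 8: x sits inside (… + 8). So sub: -x = 1.
Step 3. [-x = 1] flip signs both sides, so neg: x = -1.

Answer: x ∈ {-1}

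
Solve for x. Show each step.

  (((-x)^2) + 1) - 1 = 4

Step 1. [(((-x)^2) + 1) - 1 = 4] add 1: x sits inside (… - 1), so sub: ((-x)^2) + 1 = 5.
Step 2. [((-x)^2) + 1 = 5] peel the +1: subtract 1 from each side. So sub: (-x)^2 = 4.
Step 3. [(-x)^2 = 4] √ both sides: 4 ≥ 0 gives two branches, so sqrt: -x = 2 or -2.
Step 4. [-x = 2 or -2] LHS negated; negate both sides, so neg: x = -2 or 2.

Answer: x ∈ {-2, 2}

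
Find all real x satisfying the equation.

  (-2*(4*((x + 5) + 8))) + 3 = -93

Step 1. [(-2*(4*((x + 5) + 8))) + 3 = -93] subtract 3: x sits inside (… + 3), so sub: -2*(4*((x + 5) + 8)) = -96.
Step 2. [-2*(4*((x + 5) + 8)) = -96] divide by the outer -2. So div: 4*((x + 5) + 8) = 48.
Step 3. [4*((x + 5) + 8) = 48] LHS = 4·(…); ÷4 both sides, so div: (x + 5) + 8 = 12.
Step 4. [(x + 5) + 8 = 12] subtract 8: x sits inside (… + 8) ⇒ sub: x + 5 = 4.
Step 5. [x + 5 = 4] the outer +5 inverts by subtracting 5, so sub: x = -1.

Answer: x ∈ {-1}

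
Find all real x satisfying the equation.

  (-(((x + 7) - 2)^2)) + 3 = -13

Step 1. [(-(((x + 7) - 2)^2)) + 3 = -13] the outer +3 inverts by subtracting 3, so sub: -(((x + 7) - 2)^2) = -16.
Step 2. [-(((x + 7) - 2)^2) = -16] flip signs both sides ⇒ neg: ((x + 7) - 2)^2 = 16.
Step 3. [((x + 7) - 2)^2 = 16] 16 ≥ 0, LHS is (·)² — take ±√ ⇒ sqrt: (x + 7) - 2 = 4 or -4.
Step 4. [(x + 7) - 2 = 4 or -4] the outer -2 inverts by adding 2. So sub: x + 7 = 6 or -2.
Step 5. [x + 7 = 6 or -2] 7 comes off first (subtract 7) ⇒ sub: x = -1 or -9.

Answer: x ∈ {-9, -1}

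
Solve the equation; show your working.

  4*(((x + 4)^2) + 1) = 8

Step 1. [4*(((x + 4)^2) + 1) = 8] 4·(inner) — divide through by 4 ⇒ div: ((x + 4)^2) + 1 = 2.
Step 2. [((x + 4)^2) + 1 = 2] peel the +1: subtract 1 from each side, so sub: (x + 4)^2 = 1.
Step 3. [(x + 4)^2 = 1] √ both sides: 1 ≥ 0 gives two branches, so sqrt: x + 4 = 1 or -1.
Step 4. [x + 4 = 1 or -1] subtract 4: x sits inside (… + 4). So sub: x = -3 or -5.

Answer: x ∈ {-5, -3}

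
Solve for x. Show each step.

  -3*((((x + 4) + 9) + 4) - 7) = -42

Step 1. [-3*((((x + 4) + 9) + 4) - 7) = -42] divide by the outer -3. So div: (((x + 4) + 9) + 4) - 7 = 14.
Step 2. [(((x + 4) + 9) + 4) - 7 = 14] add 7: x sits inside (… - 7) ⇒ sub: ((x + 4) + 9) + 4 = 21.
Step 3. [((x + 4) + 9) + 4 = 21] the outer +4 inverts by subtracting 4. So sub: (x + 4) + 9 = 17.
Step 4. [(x + 4) + 9 = 17] subtract 9: x sits inside (… + 9), so sub: x + 4 = 8.
Step 5. [x + 4 = 8] peel the +4: subtract 4 from each side, so sub: x = 4.

Answer: x ∈ {4}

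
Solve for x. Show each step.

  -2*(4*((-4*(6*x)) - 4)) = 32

Step 1. [-2*(4*((-4*(6*x)) - 4)) = 32] leading coefficient -2: divide by -2 ⇒ div: 4*((-4*(6*x)) - 4) = -16.
Step 2. [4*((-4*(6*x)) - 4) = -16] 4·(inner) — divide through by 4. So div: (-4*(6*x)) - 4 = -4.
Step 3. [(-4*(6*x)) - 4 = -4] common factor -4 (LHS and -4) — divide through. So factor: (6*x) + 1 = 1.
Step 4. [(6*x) + 1 = 1] the outer +1 inverts by subtracting 1. So sub: 6*x = 0.
Step 5. [6*x = 0] divide by the outer 6, so div: x = 0.

Answer: x ∈ {0}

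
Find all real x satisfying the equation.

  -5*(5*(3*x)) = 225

Step 1. [-5*(5*(3*x)) = 225] -5 out front; divide by -5, so div: 5*(3*x) = -45.
Step 2. [5*(3*x) = -45] 5 out front; divide by 5 ⇒ div: 3*x = -9.
Step 3. [3*x = -9] divide by the outer 3, so div: x = -3.

Answer: x ∈ {-3}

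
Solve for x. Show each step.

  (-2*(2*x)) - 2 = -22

Step 1. [(-2*(2*x)) - 2 = -22] common factor -2 (LHS and -22) — divide through. So factor: (2*x) + 1 = 11.
Step 2. [(2*x) + 1 = 11] 1 comes off first (subtract 1) ⇒ sub: 2*x = 10.
Step 3. [2*x = 10] LHS = 2·(…); ÷2 both sides ⇒ div: x = 5.

Answer: x ∈ {5}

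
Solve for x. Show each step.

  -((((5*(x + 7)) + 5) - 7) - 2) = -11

Step 1. [-((((5*(x + 7)) + 5) - 7) - 2) = -11] LHS negated; negate both sides ⇒ neg: (((5*(x + 7)) + 5) - 7) - 2 = 11.
Step 2. [(((5*(x + 7)) + 5) - 7) - 2 = 11] peel the -2: add 2 from each side, so sub: ((5*(x + 7)) + 5) - 7 = 13.
Step 3. [((5*(x + 7)) + 5) - 7 = 13] peel the -7: add 7 from each side, so sub: (5*(x + 7)) + 5 = 20.
Step 4. [(5*(x + 7)) + 5 = 20] common factor 5 (LHS and 20) — divide through, so factor: (x + 7) + 1 = 4.
Step 5. [(x + 7) + 1 = 4] peel the +1: subtract 1 from each side, so sub: x + 7 = 3.
Step 6. [x + 7 = 3] +7 is outermost — subtract 7 both sides. So sub: x = -4.

Answer: x ∈ {-4}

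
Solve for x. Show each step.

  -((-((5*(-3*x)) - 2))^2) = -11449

Step 1. [-((-((5*(-3*x)) - 2))^2) = -11449] LHS negated; negate both sides ⇒ neg: (-((5*(-3*x)) - 2))^2 = 11449.
Step 2. [(-((5*(-3*x)) - 2))^2 = 11449] √ both sides: 11449 ≥ 0 gives two branches ⇒ sqrt: -((5*(-3*x)) - 2) = 107 or -107.
Step 3. [-((5*(-3*x)) - 2) = 107 or -107] LHS negated; negate both sides ⇒ neg: (5*(-3*x)) - 2 = -107 or 107.
Step 4. [(5*(-3*x)) - 2 = -107 or 107] -2 is outermost — add 2 both sides ⇒ sub: 5*(-3*x) = -105 or 109.
Step 5. [5*(-3*x) = -105 or 109] LHS = 5·(…); ÷5 both sides ⇒ div: -3*x = -21 or 109/5.
Step 6. [-3*x = -21 or 109/5] leading coefficient -3: divide by -3. So div: x = 7 or -109/15.

Answer: x ∈ {-109/15, 7}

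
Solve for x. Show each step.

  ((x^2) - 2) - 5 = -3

Step 1. [((x^2) - 2) - 5 = -3] peel the -5: add 5 from each side, so sub: (x^2) - 2 = 2.
Step 2. [(x^2) - 2 = 2] 2 comes off first (add 2). So sub: x^2 = 4.
Step 3. [x^2 = 4] √ both sides: 4 ≥ 0 gives two branches ⇒ sqrt: x = 2 or -2.

Answer: x ∈ {-2, 2}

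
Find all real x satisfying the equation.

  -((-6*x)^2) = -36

Step 1. [-((-6*x)^2) = -36] flip signs both sides. So neg: (-6*x)^2 = 36.
Step 2. [(-6*x)^2 = 36] LHS squared, RHS 36 ≥ 0: apply √ (±). So sqrt: -6*x = 6 or -6.
Step 3. [-6*x = 6 or -6] LHS = -6·(…); ÷-6 both sides. So div: x = -1 or 1.

Answer: x ∈ {-1, 1}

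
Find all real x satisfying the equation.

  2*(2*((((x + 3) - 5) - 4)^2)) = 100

Step 1. [2*(2*((((x + 3) - 5) - 4)^2)) = 100] divide by the outer 2, so div: 2*((((x + 3) - 5) - 4)^2) = 50.
Step 2. [2*((((x + 3) - 5) - 4)^2) = 50] 2 out front; divide by 2 ⇒ div: (((x + 3) - 5) - 4)^2 = 25.
Step 3. [(((x + 3) - 5) - 4)^2 = 25] LHS squared, RHS 25 ≥ 0: apply √ (±) ⇒ sqrt: ((x + 3) - 5) - 4 = 5 or -5.
Step 4. [((x + 3) - 5) - 4 = 5 or -5] the outer -4 inverts by adding 4. So sub: (x + 3) - 5 = 9 or -1.
Step 5. [(x + 3) - 5 = 9 or -1] add 5: x sits inside (… - 5), so sub: x + 3 = 14 or 4.
Step 6. [x + 3 = 14 or 4] +3 is outermost — subtract 3 both sides ⇒ sub: x = 11 or 1.

Answer: x ∈ {1, 11}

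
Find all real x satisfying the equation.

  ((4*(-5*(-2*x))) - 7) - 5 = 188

Step 1. [((4*(-5*(-2*x))) - 7) - 5 = 188] peel the -5: add 5 from each side, so sub: (4*(-5*(-2*x))) - 7 = 193.
Step 2. [(4*(-5*(-2*x))) - 7 = 193] -7 is outermost — add 7 both sides, so sub: 4*(-5*(-2*x)) = 200.
Step 3. [4*(-5*(-2*x)) = 200] divide by the outer 4, so div: -5*(-2*x) = 50.
Step 4. [-5*(-2*x) = 50] -5 out front; divide by -5. So div: -2*x = -10.
Step 5. [-2*x = -10] -2 out front; divide by -2 ⇒ div: x = 5.

Answer: x ∈ {5}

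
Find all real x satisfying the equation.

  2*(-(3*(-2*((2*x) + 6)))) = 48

Step 1. [2*(-(3*(-2*((2*x) + 6)))) = 48] leading coefficient 2: divide by 2. So div: -(3*(-2*((2*x) + 6))) = 24.
Step 2. [-(3*(-2*((2*x) + 6))) = 24] flip signs both sides, so neg: 3*(-2*((2*x) + 6)) = -24.
Step 3. [3*(-2*((2*x) + 6)) = -24] divide by the outer 3, so div: -2*((2*x) + 6) = -8.
Step 4. [-2*((2*x) + 6) = -8] divide by the outer -2. So div: (2*x) + 6 = 4.
Step 5. [(2*x) + 6 = 4] 2 | LHS and 2 | 4: pull 2 out, so factor: x + 3 = 2.
Step 6. [x + 3 = 2] 3 comes off first (subtract 3). So sub: x = -1.

Answer: x ∈ {-1}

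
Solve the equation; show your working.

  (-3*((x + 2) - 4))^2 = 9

Step 1. [(-3*((x + 2) - 4))^2 = 9] LHS squared, RHS 9 ≥ 0: apply √ (±) ⇒ sqrt: -3*((x + 2) - 4) = 3 or -3.
Step 2. [-3*((x + 2) - 4) = 3 or -3] leading coefficient -3: divide by -3. So div: (x + 2) - 4 = -1 or 1.
Step 3. [(x + 2) - 4 = -1 or 1] peel the -4: add 4 from each side. So sub: x + 2 = 3 or 5.
Step 4. [x + 2 = 3 or 5] the outer +2 inverts by subtracting 2, so sub: x = 1 or 3.

Answer: x ∈ {1, 3}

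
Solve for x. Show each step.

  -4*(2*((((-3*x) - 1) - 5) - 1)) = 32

Step 1. [-4*(2*((((-3*x) - 1) - 5) - 1)) = 32] divide by the outer -4, so div: 2*((((-3*x) - 1) - 5) - 1) = -8.
Step 2. [2*((((-3*x) - 1) - 5) - 1) = -8] leading coefficient 2: divide by 2 ⇒ div: (((-3*x) - 1) - 5) - 1 = -4.
Step 3. [(((-3*x) - 1) - 5) - 1 = -4] peel the -1: add 1 from each side, so sub: ((-3*x) - 1) - 5 = -3.
Step 4. [((-3*x) - 1) - 5 = -3] add 5: x sits inside (… - 5), so sub: (-3*x) - 1 = 2.
Step 5. [(-3*x) - 1 = 2] 1 comes off first (add 1), so sub: -3*x = 3.
Step 6. [-3*x = 3] -3 out front; divide by -3. So div: x = -1.

Answer: x ∈ {-1}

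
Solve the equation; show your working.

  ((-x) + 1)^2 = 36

Step 1. [((-x) + 1)^2 = 36] 36 ≥ 0, LHS is (·)² — take ±√. So sqrt: (-x) + 1 = 6 or -6.
Step 2. [(-x) + 1 = 6 or -6] +1 is outermost — subtract 1 both sides, so sub: -x = 5 or -7.
Step 3. [-x = 5 or -7] leading − — multiply by −1, so neg: x = -5 or 7.

Answer: x ∈ {-5, 7}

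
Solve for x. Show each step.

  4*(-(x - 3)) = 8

Step 1. [4*(-(x - 3)) = 8] LHS = 4·(…); ÷4 both sides, so div: -(x - 3) = 2.
Step 2. [-(x - 3) = 2] LHS negated; negate both sides ⇒ neg: x - 3 = -2.
Step 3. [x - 3 = -2] the outer -3 inverts by adding 3. So sub: x = 1.

Answer: x ∈ {1}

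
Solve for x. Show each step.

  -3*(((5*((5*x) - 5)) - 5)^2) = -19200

Step 1. [-3*(((5*((5*x) - 5)) - 5)^2) = -19200] -3 out front; divide by -3, so div: ((5*((5*x) - 5)) - 5)^2 = 6400.
Step 2. [((5*((5*x) - 5)) - 5)^2 = 6400] LHS squared, RHS 6400 ≥ 0: apply √ (±). So sqrt: (5*((5*x) - 5)) - 5 = 80 or -80.
Step 3. [(5*((5*x) - 5)) - 5 = 80 or -80] add 5: x sits inside (… - 5). So sub: 5*((5*x) - 5) = 85 or -75.
Step 4. [5*((5*x) - 5) = 85 or -75] 5 out front; divide by 5, so div: (5*x) - 5 = 17 or -15.
Step 5. [(5*x) - 5 = 17 or -15] -5 is outermost — add 5 both sides. So sub: 5*x = 22 or -10.
Step 6. [5*x = 22 or -10] 5 out front; divide by 5 ⇒ div: x = 22/5 or -2.

Answer: x ∈ {-2, 22/5}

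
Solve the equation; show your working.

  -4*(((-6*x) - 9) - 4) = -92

Step 1. [-4*(((-6*x) - 9) - 4) = -92] LHS = -4·(…); ÷-4 both sides. So div: ((-6*x) - 9) - 4 = 23.
Step 2. [((-6*x) - 9) - 4 = 23] add 4: x sits inside (… - 4) ⇒ sub: (-6*x) - 9 = 27.
Step 3. [(-6*x) - 9 = 27] the outer -9 inverts by adding 9, so sub: -6*x = 36.
Step 4. [-6*x = 36] -6·(inner) — divide through by -6. So div: x = -6.

Answer: x ∈ {-6}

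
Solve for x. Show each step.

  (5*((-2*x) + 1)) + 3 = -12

Step 1. [(5*((-2*x) + 1)) + 3 = -12] 3 comes off first (subtract 3). So sub: 5*((-2*x) + 1) = -15.
Step 2. [5*((-2*x) + 1) = -15] leading coefficient 5: divide by 5 ⇒ div: (-2*x) + 1 = -3.
Step 3. [(-2*x) + 1 = -3] the outer +1 inverts by subtracting 1. So sub: -2*x = -4.
Step 4. [-2*x = -4] leading coefficient -2: divide by -2, so div: x = 2.

Answer: x ∈ {2}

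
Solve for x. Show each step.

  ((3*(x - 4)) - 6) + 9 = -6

Step 1. [((3*(x - 4)) - 6) + 9 = -6] the outer +9 inverts by subtracting 9. So sub: (3*(x - 4)) - 6 = -15.
Step 2. [(3*(x - 4)) - 6 = -15] 6 comes off first (add 6). So sub: 3*(x - 4) = -9.
Step 3. [3*(x - 4) = -9] 3 out front; divide by 3 ⇒ div: x - 4 = -3.
Step 4. [x - 4 = -3] add 4: x sits inside (… - 4). So sub: x = 1.

Answer: x ∈ {1}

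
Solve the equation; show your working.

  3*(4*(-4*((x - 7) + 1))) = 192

Step 1. [3*(4*(-4*((x - 7) + 1))) = 192] 3 out front; divide by 3 ⇒ div: 4*(-4*((x - 7) + 1)) = 64.
Step 2. [4*(-4*((x - 7) + 1)) = 64] leading coefficient 4: divide by 4, so div: -4*((x - 7) + 1) = 16.
Step 3. [-4*((x - 7) + 1) = 16] divide by the outer -4, so div: (x - 7) + 1 = -4.
Step 4. [(x - 7) + 1 = -4] 1 comes off first (subtract 1) ⇒ sub: x - 7 = -5.
Step 5. [x - 7 = -5] add 7: x sits inside (… - 7). So sub: x = 2.

Answer: x ∈ {2}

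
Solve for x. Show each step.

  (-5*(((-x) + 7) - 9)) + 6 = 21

Step 1. [(-5*(((-x) + 7) - 9)) + 6 = 21] +6 is outermost — subtract 6 both sides. So sub: -5*(((-x) + 7) - 9) = 15.
Step 2. [-5*(((-x) + 7) - 9) = 15] -5·(inner) — divide through by -5, so div: ((-x) + 7) - 9 = -3.
Step 3. [((-x) + 7) - 9 = -3] add 9: x sits inside (… - 9), so sub: (-x) + 7 = 6.
Step 4. [(-x) + 7 = 6] the outer +7 inverts by subtracting 7, so sub: -x = -1.
Step 5. [-x = -1] flip signs both sides. So neg: x = 1.

Answer: x ∈ {1}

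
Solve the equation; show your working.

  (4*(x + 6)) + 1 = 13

Step 1. [(4*(x + 6)) + 1 = 13] the outer +1 inverts by subtracting 1 ⇒ sub: 4*(x + 6) = 12.
Step 2. [4*(x + 6) = 12] 4 out front; divide by 4. So div: x + 6 = 3.
Step 3. [x + 6 = 3] 6 comes off first (subtract 6), so sub: x = -3.

Answer: x ∈ {-3}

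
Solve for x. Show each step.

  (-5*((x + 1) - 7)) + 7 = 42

Step 1. [(-5*((x + 1) - 7)) + 7 = 42] +7 is outermost — subtract 7 both sides, so sub: -5*((x + 1) - 7) = 35.
Step 2. [-5*((x + 1) - 7) = 35] -5 out front; divide by -5, so div: (x + 1) - 7 = -7.
Step 3. [(x + 1) - 7 = -7] -7 is outermost — add 7 both sides. So sub: x + 1 = 0.
Step 4. [x + 1 = 0] peel the +1: subtract 1 from each side ⇒ sub: x = -1.

Answer: x ∈ {-1}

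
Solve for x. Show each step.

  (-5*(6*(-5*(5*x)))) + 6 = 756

Step 1. [(-5*(6*(-5*(5*x)))) + 6 = 756] subtract 6: x sits inside (… + 6) ⇒ sub: -5*(6*(-5*(5*x))) = 750.
Step 2. [-5*(6*(-5*(5*x))) = 750] LHS = -5·(…); ÷-5 both sides, so div: 6*(-5*(5*x)) = -150.
Step 3. [6*(-5*(5*x)) = -150] LHS = 6·(…); ÷6 both sides. So div: -5*(5*x) = -25.
Step 4. [-5*(5*x) = -25] -5 out front; divide by -5. So div: 5*x = 5.
Step 5. [5*x = 5] divide by the outer 5 ⇒ div: x = 1.

Answer: x ∈ {1}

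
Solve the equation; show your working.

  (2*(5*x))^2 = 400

Step 1. [(2*(5*x))^2 = 400] √ both sides: 400 ≥ 0 gives two branches ⇒ sqrt: 2*(5*x) = 20 or -20.
Step 2. [2*(5*x) = 20 or -20] LHS = 2·(…); ÷2 both sides, so div: 5*x = 10 or -10.
Step 3. [5*x = 10 or -10] LHS = 5·(…); ÷5 both sides, so div: x = 2 or -2.

Answer: x ∈ {-2, 2}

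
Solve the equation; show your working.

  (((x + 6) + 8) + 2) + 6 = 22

Step 1. [(((x + 6) + 8) + 2) + 6 = 22] 6 comes off first (subtract 6), so sub: ((x + 6) + 8) + 2 = 16.
Step 2. [((x + 6) + 8) + 2 = 16] +2 is outermost — subtract 2 both sides, so sub: (x + 6) + 8 = 14.
Step 3. [(x + 6) + 8 = 14] peel the +8: subtract 8 from each side, so sub: x + 6 = 6.
Step 4. [x + 6 = 6] subtract 6: x sits inside (… + 6). So sub: x = 0.

Answer: x ∈ {0}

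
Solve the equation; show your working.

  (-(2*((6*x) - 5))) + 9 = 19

Step 1. [(-(2*((6*x) - 5))) + 9 = 19] peel the +9: subtract 9 from each side ⇒ sub: -(2*((6*x) - 5)) = 10.
Step 2. [-(2*((6*x) - 5)) = 10] LHS negated; negate both sides, so neg: 2*((6*x) - 5) = -10.
Step 3. [2*((6*x) - 5) = -10] 2·(inner) — divide through by 2. So div: (6*x) - 5 = -5.
Step 4. [(6*x) - 5 = -5] -5 is outermost — add 5 both sides, so sub: 6*x = 0.
Step 5. [6*x = 0] divide by the outer 6 ⇒ div: x = 0.

Answer: x ∈ {0}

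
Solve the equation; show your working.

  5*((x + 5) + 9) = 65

Step 1. [5*((x + 5) + 9) = 65] 5 out front; divide by 5. So div: (x + 5) + 9 = 13.
Step 2. [(x + 5) + 9 = 13] +9 is outermost — subtract 9 both sides ⇒ sub: x + 5 = 4.
Step 3. [x + 5 = 4] the outer +5 inverts by subtracting 5 ⇒ sub: x = -1.

Answer: x ∈ {-1}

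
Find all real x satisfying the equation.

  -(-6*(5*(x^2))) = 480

Step 1. [-(-6*(5*(x^2))) = 480] flip signs both sides ⇒ neg: -6*(5*(x^2)) = -480.
Step 2. [-6*(5*(x^2)) = -480] -6·(inner) — divide through by -6, so div: 5*(x^2) = 80.
Step 3. [5*(x^2) = 80] leading coefficient 5: divide by 5 ⇒ div: x^2 = 16.
Step 4. [x^2 = 16] √ both sides: 16 ≥ 0 gives two branches ⇒ sqrt: x = 4 or -4.

Answer: x ∈ {-4, 4}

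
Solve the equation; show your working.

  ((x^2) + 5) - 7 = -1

Step 1. [((x^2) + 5) - 7 = -1] add 7: x sits inside (… - 7). So sub: (x^2) + 5 = 6.
Step 2. [(x^2) + 5 = 6] 5 comes off first (subtract 5) ⇒ sub: x^2 = 1.
Step 3. [x^2 = 1] √ both sides: 1 ≥ 0 gives two branches. So sqrt: x = 1 or -1.

Answer: x ∈ {-1, 1}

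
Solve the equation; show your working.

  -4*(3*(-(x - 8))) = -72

Step 1. [-4*(3*(-(x - 8))) = -72] leading coefficient -4: divide by -4 ⇒ div: 3*(-(x - 8)) = 18.
Step 2. [3*(-(x - 8)) = 18] leading coefficient 3: divide by 3. So div: -(x - 8) = 6.
Step 3. [-(x - 8) = 6] leading − — multiply by −1. So neg: x - 8 = -6.
Step 4. [x - 8 = -6] peel the -8: add 8 from each side. So sub: x = 2.

Answer: x ∈ {2}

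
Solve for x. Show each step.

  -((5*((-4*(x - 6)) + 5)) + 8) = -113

Step 1. [-((5*((-4*(x - 6)) + 5)) + 8) = -113] LHS negated; negate both sides. So neg: (5*((-4*(x - 6)) + 5)) + 8 = 113.
Step 2. [(5*((-4*(x - 6)) + 5)) + 8 = 113] 8 comes off first (subtract 8). So sub: 5*((-4*(x - 6)) + 5) = 105.
Step 3. [5*((-4*(x - 6)) + 5) = 105] divide by the outer 5 ⇒ div: (-4*(x - 6)) + 5 = 21.
Step 4. [(-4*(x - 6)) + 5 = 21] the outer +5 inverts by subtracting 5. So sub: -4*(x - 6) = 16.
Step 5. [-4*(x - 6) = 16] divide by the outer -4, so div: x - 6 = -4.
Step 6. [x - 6 = -4] add 6: x sits inside (… - 6), so sub: x = 2.

Answer: x ∈ {2}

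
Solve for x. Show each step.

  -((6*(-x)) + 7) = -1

Step 1. [-((6*(-x)) + 7) = -1] flip signs both sides ⇒ neg: (6*(-x)) + 7 = 1.
Step 2. [(6*(-x)) + 7 = 1] 7 comes off first (subtract 7). So sub: 6*(-x) = -6.
Step 3. [6*(-x) = -6] divide by the outer 6. So div: -x = -1.
Step 4. [-x = -1] flip signs both sides, so neg: x = 1.

Answer: x ∈ {1}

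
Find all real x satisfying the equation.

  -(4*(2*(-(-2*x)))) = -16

Step 1. [-(4*(2*(-(-2*x)))) = -16] leading − — multiply by −1 ⇒ neg: 4*(2*(-(-2*x))) = 16.
Step 2. [4*(2*(-(-2*x))) = 16] 4 out front; divide by 4, so div: 2*(-(-2*x)) = 4.
Step 3. [2*(-(-2*x)) = 4] divide by the outer 2, so div: -(-2*x) = 2.
Step 4. [-(-2*x) = 2] LHS negated; negate both sides ⇒ neg: -2*x = -2.
Step 5. [-2*x = -2] divide by the outer -2, so div: x = 1.

Answer: x ∈ {1}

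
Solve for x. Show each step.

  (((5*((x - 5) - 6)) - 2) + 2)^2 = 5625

Step 1. [(((5*((x - 5) - 6)) - 2) + 2)^2 = 5625] √ both sides: 5625 ≥ 0 gives two branches ⇒ sqrt: ((5*((x - 5) - 6)) - 2) + 2 = 75 or -75.
Step 2. [((5*((x - 5) - 6)) - 2) + 2 = 75 or -75] +2 is outermost — subtract 2 both sides. So sub: (5*((x - 5) - 6)) - 2 = 73 or -77.
Step 3. [(5*((x - 5) - 6)) - 2 = 73 or -77] 2 comes off first (add 2), so sub: 5*((x - 5) - 6) = 75 or -75.
Step 4. [5*((x - 5) - 6) = 75 or -75] LHS = 5·(…); ÷5 both sides ⇒ div: (x - 5) - 6 = 15 or -15.
Step 5. [(x - 5) - 6 = 15 or -15] add 6: x sits inside (… - 6), so sub: x - 5 = 21 or -9.
Step 6. [x - 5 = 21 or -9] the outer -5 inverts by adding 5. So sub: x = 26 or -4.

Answer: x ∈ {-4, 26}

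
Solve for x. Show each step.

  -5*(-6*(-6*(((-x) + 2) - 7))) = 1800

Step 1. [-5*(-6*(-6*(((-x) + 2) - 7))) = 1800] -5 out front; divide by -5, so div: -6*(-6*(((-x) + 2) - 7)) = -360.
Step 2. [-6*(-6*(((-x) + 2) - 7)) = -360] divide by the outer -6. So div: -6*(((-x) + 2) - 7) = 60.
Step 3. [-6*(((-x) + 2) - 7) = 60] -6 out front; divide by -6. So div: ((-x) + 2) - 7 = -10.
Step 4. [((-x) + 2) - 7 = -10] 7 comes off first (add 7). So sub: (-x) + 2 = -3.
Step 5. [(-x) + 2 = -3] peel the +2: subtract 2 from each side ⇒ sub: -x = -5.
Step 6. [-x = -5] LHS negated; negate both sides. So neg: x = 5.

Answer: x ∈ {5}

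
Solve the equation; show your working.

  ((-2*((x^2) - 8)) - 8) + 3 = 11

Step 1. [((-2*((x^2) - 8)) - 8) + 3 = 11] subtract 3: x sits inside (… + 3). So sub: (-2*((x^2) - 8)) - 8 = 8.
Step 2. [(-2*((x^2) - 8)) - 8 = 8] -2 | LHS and -2 | 8: pull -2 out. So factor: ((x^2) - 8) + 4 = -4.
Step 3. [((x^2) - 8) + 4 = -4] the outer +4 inverts by subtracting 4. So sub: (x^2) - 8 = -8.
Step 4. [(x^2) - 8 = -8] 8 comes off first (add 8) ⇒ sub: x^2 = 0.
Step 5. [x^2 = 0] LHS squared, RHS 0 ≥ 0: apply √ (±) ⇒ sqrt: x = 0.

Answer: x ∈ {0}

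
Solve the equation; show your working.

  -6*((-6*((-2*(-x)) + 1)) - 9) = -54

Step 1. [-6*((-6*((-2*(-x)) + 1)) - 9) = -54] -6 out front; divide by -6, so div: (-6*((-2*(-x)) + 1)) - 9 = 9.
Step 2. [(-6*((-2*(-x)) + 1)) - 9 = 9] the outer -9 inverts by adding 9, so sub: -6*((-2*(-x)) + 1) = 18.
Step 3. [-6*((-2*(-x)) + 1) = 18] -6·(inner) — divide through by -6 ⇒ div: (-2*(-x)) + 1 = -3.
Step 4. [(-2*(-x)) + 1 = -3] the outer +1 inverts by subtracting 1. So sub: -2*(-x) = -4.
Step 5. [-2*(-x) = -4] divide by the outer -2 ⇒ div: -x = 2.
Step 6. [-x = 2] LHS negated; negate both sides. So neg: x = -2.

Answer: x ∈ {-2}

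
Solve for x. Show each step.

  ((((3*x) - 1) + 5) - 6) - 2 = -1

Step 1. [((((3*x) - 1) + 5) - 6) - 2 = -1] the outer -2 inverts by adding 2, so sub: (((3*x) - 1) + 5) - 6 = 1.
Step 2. [(((3*x) - 1) + 5) - 6 = 1] -6 is outermost — add 6 both sides. So sub: ((3*x) - 1) + 5 = 7.
Step 3. [((3*x) - 1) + 5 = 7] the outer +5 inverts by subtracting 5 ⇒ sub: (3*x) - 1 = 2.
Step 4. [(3*x) - 1 = 2] the outer -1 inverts by adding 1 ⇒ sub: 3*x = 3.
Step 5. [3*x = 3] leading coefficient 3: divide by 3, so div: x = 1.

Answer: x ∈ {1}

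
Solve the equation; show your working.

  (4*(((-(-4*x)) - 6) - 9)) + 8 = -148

Step 1. [(4*(((-(-4*x)) - 6) - 9)) + 8 = -148] common factor 4 (LHS and -148) — divide through. So factor: (((-(-4*x)) - 6) - 9) + 2 = -37.
Step 2. [(((-(-4*x)) - 6) - 9) + 2 = -37] 2 comes off first (subtract 2), so sub: ((-(-4*x)) - 6) - 9 = -39.
Step 3. [((-(-4*x)) - 6) - 9 = -39] -9 is outermost — add 9 both sides ⇒ sub: (-(-4*x)) - 6 = -30.
Step 4. [(-(-4*x)) - 6 = -30] 6 comes off first (add 6) ⇒ sub: -(-4*x) = -24.
Step 5. [-(-4*x) = -24] leading − — multiply by −1, so neg: -4*x = 24.
Step 6. [-4*x = 24] -4 out front; divide by -4. So div: x = -6.

Answer: x ∈ {-6}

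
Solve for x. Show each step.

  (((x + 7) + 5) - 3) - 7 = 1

Step 1. [(((x + 7) + 5) - 3) - 7 = 1] peel the -7: add 7 from each side. So sub: ((x + 7) + 5) - 3 = 8.
Step 2. [((x + 7) + 5) - 3 = 8] add 3: x sits inside (… - 3). So sub: (x + 7) + 5 = 11.
Step 3. [(x + 7) + 5 = 11] peel the +5: subtract 5 from each side, so sub: x + 7 = 6.
Step 4. [x + 7 = 6] peel the +7: subtract 7 from each side, so sub: x = -1.

Answer: x ∈ {-1}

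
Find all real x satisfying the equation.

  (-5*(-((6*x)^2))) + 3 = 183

Step 1. [(-5*(-((6*x)^2))) + 3 = 183] subtract 3: x sits inside (… + 3) ⇒ sub: -5*(-((6*x)^2)) = 180.
Step 2. [-5*(-((6*x)^2)) = 180] divide by the outer -5, so div: -((6*x)^2) = -36.
Step 3. [-((6*x)^2) = -36] flip signs both sides. So neg: (6*x)^2 = 36.
Step 4. [(6*x)^2 = 36] √ both sides: 36 ≥ 0 gives two branches, so sqrt: 6*x = 6 or -6.
Step 5. [6*x = 6 or -6] LHS = 6·(…); ÷6 both sides, so div: x = 1 or -1.

Answer: x ∈ {-1, 1}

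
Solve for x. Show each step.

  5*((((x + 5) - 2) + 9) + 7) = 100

Step 1. [5*((((x + 5) - 2) + 9) + 7) = 100] 5 out front; divide by 5, so div: (((x + 5) - 2) + 9) + 7 = 20.
Step 2. [(((x + 5) - 2) + 9) + 7 = 20] peel the +7: subtract 7 from each side. So sub: ((x + 5) - 2) + 9 = 13.
Step 3. [((x + 5) - 2) + 9 = 13] subtract 9: x sits inside (… + 9). So sub: (x + 5) - 2 = 4.
Step 4. [(x + 5) - 2 = 4] the outer -2 inverts by adding 2. So sub: x + 5 = 6.
Step 5. [x + 5 = 6] the outer +5 inverts by subtracting 5 ⇒ sub: x = 1.

Answer: x ∈ {1}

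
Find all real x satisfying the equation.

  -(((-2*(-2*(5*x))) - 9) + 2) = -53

Step 1. [-(((-2*(-2*(5*x))) - 9) + 2) = -53] leading − — multiply by −1. So neg: ((-2*(-2*(5*x))) - 9) + 2 = 53.
Step 2. [((-2*(-2*(5*x))) - 9) + 2 = 53] the outer +2 inverts by subtracting 2 ⇒ sub: (-2*(-2*(5*x))) - 9 = 51.
Step 3. [(-2*(-2*(5*x))) - 9 = 51] add 9: x sits inside (… - 9) ⇒ sub: -2*(-2*(5*x)) = 60.
Step 4. [-2*(-2*(5*x)) = 60] LHS = -2·(…); ÷-2 both sides. So div: -2*(5*x) = -30.
Step 5. [-2*(5*x) = -30] LHS = -2·(…); ÷-2 both sides ⇒ div: 5*x = 15.
Step 6. [5*x = 15] 5 out front; divide by 5. So div: x = 3.

Answer: x ∈ {3}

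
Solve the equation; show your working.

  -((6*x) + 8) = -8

Step 1. [-((6*x) + 8) = -8] LHS negated; negate both sides, so neg: (6*x) + 8 = 8.
Step 2. [(6*x) + 8 = 8] peel the +8: subtract 8 from each side ⇒ sub: 6*x = 0.
Step 3. [6*x = 0] divide by the outer 6. So div: x = 0.

Answer: x ∈ {0}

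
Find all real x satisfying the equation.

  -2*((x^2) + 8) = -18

Step 1. [-2*((x^2) + 8) = -18] -2·(inner) — divide through by -2. So div: (x^2) + 8 = 9.
Step 2. [(x^2) + 8 = 9] peel the +8: subtract 8 from each side ⇒ sub: x^2 = 1.
Step 3. [x^2 = 1] √ both sides: 1 ≥ 0 gives two branches, so sqrt: x = 1 or -1.

Answer: x ∈ {-1, 1}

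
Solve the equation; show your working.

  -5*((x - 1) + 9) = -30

Step 1. [-5*((x - 1) + 9) = -30] LHS = -5·(…); ÷-5 both sides ⇒ div: (x - 1) + 9 = 6.
Step 2. [(x - 1) + 9 = 6] the outer +9 inverts by subtracting 9 ⇒ sub: x - 1 = -3.
Step 3. [x - 1 = -3] -1 is outermost — add 1 both sides ⇒ sub: x = -2.

Answer: x ∈ {-2}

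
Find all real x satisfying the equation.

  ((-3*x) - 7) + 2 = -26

Step 1. [((-3*x) - 7) + 2 = -26] subtract 2: x sits inside (… + 2) ⇒ sub: (-3*x) - 7 = -28.
Step 2. [(-3*x) - 7 = -28] the outer -7 inverts by adding 7 ⇒ sub: -3*x = -21.
Step 3. [-3*x = -21] LHS = -3·(…); ÷-3 both sides ⇒ div: x = 7.

Answer: x ∈ {7}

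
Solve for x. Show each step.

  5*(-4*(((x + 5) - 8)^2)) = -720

Step 1. [5*(-4*(((x + 5) - 8)^2)) = -720] 5 out front; divide by 5, so div: -4*(((x + 5) - 8)^2) = -144.
Step 2. [-4*(((x + 5) - 8)^2) = -144] divide by the outer -4 ⇒ div: ((x + 5) - 8)^2 = 36.
Step 3. [((x + 5) - 8)^2 = 36] LHS squared, RHS 36 ≥ 0: apply √ (±) ⇒ sqrt: (x + 5) - 8 = 6 or -6.
Step 4. [(x + 5) - 8 = 6 or -6] 8 comes off first (add 8) ⇒ sub: x + 5 = 14 or 2.
Step 5. [x + 5 = 14 or 2] the outer +5 inverts by subtracting 5 ⇒ sub: x = 9 or -3.

Answer: x ∈ {-3, 9}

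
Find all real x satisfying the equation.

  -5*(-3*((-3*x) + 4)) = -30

Step 1. [-5*(-3*((-3*x) + 4)) = -30] LHS = -5·(…); ÷-5 both sides ⇒ div: -3*((-3*x) + 4) = 6.
Step 2. [-3*((-3*x) + 4) = 6] -3 out front; divide by -3, so div: (-3*x) + 4 = -2.
Step 3. [(-3*x) + 4 = -2] peel the +4: subtract 4 from each side, so sub: -3*x = -6.
Step 4. [-3*x = -6] -3·(inner) — divide through by -3, so div: x = 2.

Answer: x ∈ {2}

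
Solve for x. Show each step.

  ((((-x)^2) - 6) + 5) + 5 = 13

Step 1. [((((-x)^2) - 6) + 5) + 5 = 13] the outer +5 inverts by subtracting 5, so sub: (((-x)^2) - 6) + 5 = 8.
Step 2. [(((-x)^2) - 6) + 5 = 8] the outer +5 inverts by subtracting 5 ⇒ sub: ((-x)^2) - 6 = 3.
Step 3. [((-x)^2) - 6 = 3] peel the -6: add 6 from each side ⇒ sub: (-x)^2 = 9.
Step 4. [(-x)^2 = 9] LHS squared, RHS 9 ≥ 0: apply √ (±). So sqrt: -x = 3 or -3.
Step 5. [-x = 3 or -3] flip signs both sides, so neg: x = -3 or 3.

Answer: x ∈ {-3, 3}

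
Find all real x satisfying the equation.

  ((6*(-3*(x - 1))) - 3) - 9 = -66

Step 1. [((6*(-3*(x - 1))) - 3) - 9 = -66] peel the -9: add 9 from each side. So sub: (6*(-3*(x - 1))) - 3 = -57.
Step 2. [(6*(-3*(x - 1))) - 3 = -57] 3 comes off first (add 3), so sub: 6*(-3*(x - 1)) = -54.
Step 3. [6*(-3*(x - 1)) = -54] LHS = 6·(…); ÷6 both sides, so div: -3*(x - 1) = -9.
Step 4. [-3*(x - 1) = -9] divide by the outer -3. So div: x - 1 = 3.
Step 5. [x - 1 = 3] add 1: x sits inside (… - 1) ⇒ sub: x = 4.

Answer: x ∈ {4}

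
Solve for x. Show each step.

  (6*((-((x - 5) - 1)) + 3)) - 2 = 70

Step 1. [(6*((-((x - 5) - 1)) + 3)) - 2 = 70] add 2: x sits inside (… - 2) ⇒ sub: 6*((-((x - 5) - 1)) + 3) = 72.
Step 2. [6*((-((x - 5) - 1)) + 3) = 72] LHS = 6·(…); ÷6 both sides ⇒ div: (-((x - 5) - 1)) + 3 = 12.
Step 3. [(-((x - 5) - 1)) + 3 = 12] subtract 3: x sits inside (… + 3), so sub: -((x - 5) - 1) = 9.
Step 4. [-((x - 5) - 1) = 9] LHS negated; negate both sides. So neg: (x - 5) - 1 = -9.
Step 5. [(x - 5) - 1 = -9] -1 is outermost — add 1 both sides. So sub: x - 5 = -8.
Step 6. [x - 5 = -8] the outer -5 inverts by adding 5, so sub: x = -3.

Answer: x ∈ {-3}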